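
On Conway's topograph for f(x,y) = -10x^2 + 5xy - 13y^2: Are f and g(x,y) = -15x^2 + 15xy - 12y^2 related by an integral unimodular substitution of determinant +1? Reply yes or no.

D₁ = -495, D₂ = -495
f is negative-definite; reduce −f:
−f: reduced (well bottom): (10,-5,13) with a≤c, −a<b≤a
flip sign back: reduced form of f is (-10,5,-13)
g is negative-definite; reduce −g:
−g: translate: b→15 (≡-15 mod 30), so (15,-15,12)→(15,15,12)
−g: flip: (15,15,12)→(12,-15,15)
−g: translate: b→9 (≡-15 mod 24), so (12,-15,15)→(12,9,12)
−g: reduced (well bottom): (12,9,12) with a≤c, −a<b≤a
flip sign back: reduced form of g is (-12,-9,-12)
reduced forms (-10, 5, -13) vs (-12, -9, -12) ⇒ inequivalent

no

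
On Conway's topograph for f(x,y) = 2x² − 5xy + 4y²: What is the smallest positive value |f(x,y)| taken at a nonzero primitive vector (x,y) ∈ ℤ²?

translate: b→-1 (≡-5 mod 4), so (2,-5,4)→(2,-1,1)
flip: (2,-1,1)→(1,1,2)
reduced (well bottom): (1,1,2) with a≤c, −a<b≤a
well minimum = a = 1

1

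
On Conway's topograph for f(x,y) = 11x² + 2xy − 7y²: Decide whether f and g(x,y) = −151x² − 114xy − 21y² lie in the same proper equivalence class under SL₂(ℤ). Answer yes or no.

D₁ = 312, D₂ = 312
river cycle of f (length 4): (-7, 12, 6), (6, 12, -7), (-7, 16, 2), (2, 16, -7)
river cycle of g (length 4): (2, 16, -7), (-7, 12, 6), (6, 12, -7), (-7, 16, 2)
cycles coincide ⇒ equivalent

yes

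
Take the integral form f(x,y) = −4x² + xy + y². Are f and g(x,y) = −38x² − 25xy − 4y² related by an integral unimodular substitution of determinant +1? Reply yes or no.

D₁ = 17, D₂ = 17
river cycle of f (length 6): (1, 3, -2), (-2, 1, 2), (2, 3, -1), (-1, 3, 2), (2, 1, -2), (-2, 3, 1)
river cycle of g (length 6): (1, 3, -2), (-2, 1, 2), (2, 3, -1), (-1, 3, 2), (2, 1, -2), (-2, 3, 1)
cycles coincide ⇒ equivalent

yes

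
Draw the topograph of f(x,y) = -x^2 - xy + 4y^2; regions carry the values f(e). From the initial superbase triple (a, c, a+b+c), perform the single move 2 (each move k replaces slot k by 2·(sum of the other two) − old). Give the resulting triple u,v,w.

start (-1,4,2) = (f(1,0),f(0,1),f(1,1))
replace slot 2: 2·((-1)+2) − 4 = -2 → (-1,-2,2)

-1,-2,2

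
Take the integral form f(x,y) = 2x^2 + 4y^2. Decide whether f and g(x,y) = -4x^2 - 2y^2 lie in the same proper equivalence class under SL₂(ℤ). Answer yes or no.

D₁ = -32, D₂ = -32
f: reduced (well bottom): (2,0,4) with a≤c, −a<b≤a
g is negative-definite; reduce −g:
−g: flip: (4,0,2)→(2,0,4)
−g: reduced (well bottom): (2,0,4) with a≤c, −a<b≤a
flip sign back: reduced form of g is (-2,0,-4)
reduced forms (2, 0, 4) vs (-2, 0, -4) ⇒ inequivalent

no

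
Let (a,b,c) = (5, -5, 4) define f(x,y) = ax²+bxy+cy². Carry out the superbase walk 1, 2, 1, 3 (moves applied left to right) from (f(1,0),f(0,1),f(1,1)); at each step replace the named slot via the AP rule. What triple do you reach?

start (5,4,4) = (f(1,0),f(0,1),f(1,1))
replace slot 1: 2·(4+4) − 5 = 11 → (11,4,4)
replace slot 2: 2·(11+4) − 4 = 26 → (11,26,4)
replace slot 1: 2·(26+4) − 11 = 49 → (49,26,4)
replace slot 3: 2·(49+26) − 4 = 146 → (49,26,146)

49,26,146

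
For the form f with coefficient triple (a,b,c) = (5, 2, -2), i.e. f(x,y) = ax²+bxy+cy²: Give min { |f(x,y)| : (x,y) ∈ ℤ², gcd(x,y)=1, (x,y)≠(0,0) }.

descent: ρ → (-2,6,1)  [lands on river]
river: ρ → (1,6,-2)
closes: descent 1, river 2
min |a| on river = 1

1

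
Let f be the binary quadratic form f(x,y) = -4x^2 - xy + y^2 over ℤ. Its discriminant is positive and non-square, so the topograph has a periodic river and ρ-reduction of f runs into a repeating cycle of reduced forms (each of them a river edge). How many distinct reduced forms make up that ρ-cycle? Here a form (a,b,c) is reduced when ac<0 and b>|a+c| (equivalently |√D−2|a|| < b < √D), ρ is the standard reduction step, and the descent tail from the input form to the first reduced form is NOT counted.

D = 17, ⌊√D⌋ = 4
descent: ρ → (1,3,-2)  [lands on river]
river: ρ → (-2,1,2)
river: ρ → (2,3,-1)
river: ρ → (-1,3,2)
river: ρ → (2,1,-2)
river: ρ → (-2,3,1)
ρ-cycle length = 6 (tail of 1 descent step not counted)

6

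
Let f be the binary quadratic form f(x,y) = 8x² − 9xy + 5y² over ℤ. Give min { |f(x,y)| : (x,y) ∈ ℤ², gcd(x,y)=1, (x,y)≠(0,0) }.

translate: b→7 (≡-9 mod 16), so (8,-9,5)→(8,7,4)
flip: (8,7,4)→(4,-7,8)
translate: b→1 (≡-7 mod 8), so (4,-7,8)→(4,1,5)
reduced (well bottom): (4,1,5) with a≤c, −a<b≤a
well minimum = a = 4

4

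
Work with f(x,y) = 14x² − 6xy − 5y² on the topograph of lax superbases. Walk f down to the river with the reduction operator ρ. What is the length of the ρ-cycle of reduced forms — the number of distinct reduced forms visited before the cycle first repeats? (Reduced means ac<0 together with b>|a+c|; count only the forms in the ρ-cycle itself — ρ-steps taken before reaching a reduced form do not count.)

D = 316, ⌊√D⌋ = 17
descent: ρ → (-5,16,3)  [lands on river]
river: ρ → (3,14,-10)
river: ρ → (-10,6,7)
river: ρ → (7,8,-9)
river: ρ → (-9,10,6)
river: ρ → (6,14,-5)
ρ-cycle length = 6 (tail of 1 descent step not counted)

6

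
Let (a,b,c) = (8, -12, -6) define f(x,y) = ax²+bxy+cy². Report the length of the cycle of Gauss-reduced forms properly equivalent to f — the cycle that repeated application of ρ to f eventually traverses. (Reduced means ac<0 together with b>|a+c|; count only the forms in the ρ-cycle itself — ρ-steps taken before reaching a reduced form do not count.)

D = 336, ⌊√D⌋ = 18
descent: ρ → (-6,12,8)  [lands on river]
river: ρ → (8,4,-10)
river: ρ → (-10,16,2)
river: ρ → (2,16,-10)
river: ρ → (-10,4,8)
river: ρ → (8,12,-6)
ρ-cycle length = 6 (tail of 1 descent step not counted)

6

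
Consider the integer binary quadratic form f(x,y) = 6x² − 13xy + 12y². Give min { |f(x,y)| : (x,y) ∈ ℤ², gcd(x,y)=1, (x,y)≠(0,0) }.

translate: b→-1 (≡-13 mod 12), so (6,-13,12)→(6,-1,5)
flip: (6,-1,5)→(5,1,6)
reduced (well bottom): (5,1,6) with a≤c, −a<b≤a
well minimum = a = 5

5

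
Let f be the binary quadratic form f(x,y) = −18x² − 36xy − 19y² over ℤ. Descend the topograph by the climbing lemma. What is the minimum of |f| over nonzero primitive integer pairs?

translate: b→0 (≡36 mod 36), so (18,36,19)→(18,0,1)
flip: (18,0,1)→(1,0,18)
reduced (well bottom): (1,0,18) with a≤c, −a<b≤a
well minimum |f| = |-1| = 1 (negative-definite)

1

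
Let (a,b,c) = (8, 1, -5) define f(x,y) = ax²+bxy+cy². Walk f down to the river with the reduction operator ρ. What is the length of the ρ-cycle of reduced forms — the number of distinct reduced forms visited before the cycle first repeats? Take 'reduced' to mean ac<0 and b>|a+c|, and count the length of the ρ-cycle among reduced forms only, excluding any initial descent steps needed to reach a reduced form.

D = 161, ⌊√D⌋ = 12
descent: ρ → (-5,9,4)  [lands on river]
river: ρ → (4,7,-7)
river: ρ → (-7,7,4)
river: ρ → (4,9,-5)
river: ρ → (-5,11,2)
river: ρ → (2,9,-10)
river: ρ → (-10,11,1)
river: ρ → (1,11,-10)
river: ρ → (-10,9,2)
river: ρ → (2,11,-5)
ρ-cycle length = 10 (tail of 1 descent step not counted)

10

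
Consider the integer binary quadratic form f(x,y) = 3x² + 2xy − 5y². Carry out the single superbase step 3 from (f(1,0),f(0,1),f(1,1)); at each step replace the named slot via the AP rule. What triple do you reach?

start (3,-5,0) = (f(1,0),f(0,1),f(1,1))
replace slot 3: 2·(3+(-5)) − 0 = -4 → (3,-5,-4)

3,-5,-4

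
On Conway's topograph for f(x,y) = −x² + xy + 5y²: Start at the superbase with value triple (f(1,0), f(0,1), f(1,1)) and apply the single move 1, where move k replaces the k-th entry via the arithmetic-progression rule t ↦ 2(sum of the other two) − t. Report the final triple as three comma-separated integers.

start (-1,5,5) = (f(1,0),f(0,1),f(1,1))
replace slot 1: 2·(5+5) − (-1) = 21 → (21,5,5)

21,5,5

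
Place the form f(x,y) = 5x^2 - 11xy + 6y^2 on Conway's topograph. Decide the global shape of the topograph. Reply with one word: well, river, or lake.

D = b²−4ac = (-11)² − 4·5·6 = 1
D = 1² is a perfect square ⇒ form factors over ℤ ⇒ lakes

lake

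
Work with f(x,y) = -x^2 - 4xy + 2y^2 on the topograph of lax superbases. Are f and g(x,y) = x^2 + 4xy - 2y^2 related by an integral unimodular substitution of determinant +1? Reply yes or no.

D₁ = 24, D₂ = 24
river cycle of f (length 2): (2, 4, -1), (-1, 4, 2)
river cycle of g (length 2): (-2, 4, 1), (1, 4, -2)
cycles differ ⇒ inequivalent

no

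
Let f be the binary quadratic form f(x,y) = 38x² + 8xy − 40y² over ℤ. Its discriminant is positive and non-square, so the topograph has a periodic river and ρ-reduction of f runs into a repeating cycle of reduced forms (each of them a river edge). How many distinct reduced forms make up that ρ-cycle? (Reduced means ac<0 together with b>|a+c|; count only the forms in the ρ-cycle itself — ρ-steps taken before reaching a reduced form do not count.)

D = 6144, ⌊√D⌋ = 78
river: ρ → (-40,72,6)
river: ρ → (6,72,-40)
river: ρ → (-40,8,38)
river: ρ → (38,68,-10)
river: ρ → (-10,72,24)
river: ρ → (24,72,-10)
river: ρ → (-10,68,38)
river: ρ → (38,8,-40)
ρ-cycle length = 8 (tail of 0 descent steps not counted)

8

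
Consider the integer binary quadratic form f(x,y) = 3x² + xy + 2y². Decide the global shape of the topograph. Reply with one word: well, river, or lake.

D = b²−4ac = 1² − 4·3·2 = -23
D < 0 ⇒ definite ⇒ every region one sign ⇒ single well

well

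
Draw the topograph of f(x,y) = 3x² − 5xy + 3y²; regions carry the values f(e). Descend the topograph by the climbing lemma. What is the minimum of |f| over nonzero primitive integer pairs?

translate: b→1 (≡-5 mod 6), so (3,-5,3)→(3,1,1)
flip: (3,1,1)→(1,-1,3)
translate: b→1 (≡-1 mod 2), so (1,-1,3)→(1,1,3)
reduced (well bottom): (1,1,3) with a≤c, −a<b≤a
well minimum = a = 1

1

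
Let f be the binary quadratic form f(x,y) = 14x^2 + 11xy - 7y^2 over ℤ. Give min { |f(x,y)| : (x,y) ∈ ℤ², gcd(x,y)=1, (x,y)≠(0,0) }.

river: ρ → (-7,17,8)
river: ρ → (8,15,-9)
river: ρ → (-9,21,2)
river: ρ → (2,19,-19)
river: ρ → (-19,19,2)
river: ρ → (2,21,-9)
river: ρ → (-9,15,8)
river: ρ → (8,17,-7)
river: ρ → (-7,11,14)
river: ρ → (14,17,-4)
river: ρ → (-4,15,18)
river: ρ → (18,21,-1)
river: ρ → (-1,21,18)
river: ρ → (18,15,-4)
river: ρ → (-4,17,14)
river: ρ → (14,11,-7)
closes: descent 0, river 16
min |a| on river = 1

1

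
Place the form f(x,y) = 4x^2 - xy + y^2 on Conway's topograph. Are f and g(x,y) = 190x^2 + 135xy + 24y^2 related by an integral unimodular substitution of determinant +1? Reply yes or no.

D₁ = -15, D₂ = -15
f: flip: (4,-1,1)→(1,1,4)
f: reduced (well bottom): (1,1,4) with a≤c, −a<b≤a
g: flip: (190,135,24)→(24,-135,190)
g: translate: b→9 (≡-135 mod 48), so (24,-135,190)→(24,9,1)
g: flip: (24,9,1)→(1,-9,24)
g: translate: b→1 (≡-9 mod 2), so (1,-9,24)→(1,1,4)
g: reduced (well bottom): (1,1,4) with a≤c, −a<b≤a
reduced forms (1, 1, 4) vs (1, 1, 4) ⇒ equivalent

yes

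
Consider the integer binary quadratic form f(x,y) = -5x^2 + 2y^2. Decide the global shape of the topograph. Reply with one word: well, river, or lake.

D = b²−4ac = 0² − 4·(-5)·2 = 40
D > 0 non-square ⇒ indefinite ⇒ periodic river

river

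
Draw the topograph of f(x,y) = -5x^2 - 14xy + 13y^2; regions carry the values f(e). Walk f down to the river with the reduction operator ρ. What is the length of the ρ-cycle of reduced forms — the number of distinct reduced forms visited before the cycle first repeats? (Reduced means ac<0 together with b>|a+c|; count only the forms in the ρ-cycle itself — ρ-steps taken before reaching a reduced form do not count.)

D = 456, ⌊√D⌋ = 21
descent: ρ → (13,14,-5)  [lands on river]
river: ρ → (-5,16,10)
river: ρ → (10,4,-11)
river: ρ → (-11,18,3)
river: ρ → (3,18,-11)
river: ρ → (-11,4,10)
river: ρ → (10,16,-5)
river: ρ → (-5,14,13)
river: ρ → (13,12,-6)
river: ρ → (-6,12,13)
ρ-cycle length = 10 (tail of 1 descent step not counted)

10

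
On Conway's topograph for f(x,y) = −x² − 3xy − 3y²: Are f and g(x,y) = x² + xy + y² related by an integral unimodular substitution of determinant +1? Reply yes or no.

D₁ = -3, D₂ = -3
f is negative-definite; reduce −f:
−f: translate: b→1 (≡3 mod 2), so (1,3,3)→(1,1,1)
−f: reduced (well bottom): (1,1,1) with a≤c, −a<b≤a
flip sign back: reduced form of f is (-1,-1,-1)
g: reduced (well bottom): (1,1,1) with a≤c, −a<b≤a
reduced forms (-1, -1, -1) vs (1, 1, 1) ⇒ inequivalent

no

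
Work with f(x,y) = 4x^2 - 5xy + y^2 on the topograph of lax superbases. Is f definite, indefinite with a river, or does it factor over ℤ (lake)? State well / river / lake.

D = b²−4ac = (-5)² − 4·4·1 = 9
D = 3² is a perfect square ⇒ form factors over ℤ ⇒ lakes

lake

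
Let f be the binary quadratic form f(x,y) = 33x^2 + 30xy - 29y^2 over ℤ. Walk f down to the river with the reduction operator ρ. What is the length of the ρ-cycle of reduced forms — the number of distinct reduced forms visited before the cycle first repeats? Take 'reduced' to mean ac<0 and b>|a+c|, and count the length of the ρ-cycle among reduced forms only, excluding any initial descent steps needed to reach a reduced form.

D = 4728, ⌊√D⌋ = 68
river: ρ → (-29,28,34)
river: ρ → (34,40,-23)
river: ρ → (-23,52,22)
river: ρ → (22,36,-39)
river: ρ → (-39,42,19)
river: ρ → (19,34,-47)
river: ρ → (-47,60,6)
river: ρ → (6,60,-47)
river: ρ → (-47,34,19)
river: ρ → (19,42,-39)
river: ρ → (-39,36,22)
river: ρ → (22,52,-23)
river: ρ → (-23,40,34)
river: ρ → (34,28,-29)
river: ρ → (-29,30,33)
river: ρ → (33,36,-26)
river: ρ → (-26,68,1)
river: ρ → (1,68,-26)
river: ρ → (-26,36,33)
river: ρ → (33,30,-29)
ρ-cycle length = 20 (tail of 0 descent steps not counted)

20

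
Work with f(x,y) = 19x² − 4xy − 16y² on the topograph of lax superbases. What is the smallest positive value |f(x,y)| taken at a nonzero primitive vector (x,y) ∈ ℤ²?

descent: ρ → (-16,4,19)  [lands on river]
river: ρ → (19,34,-1)
river: ρ → (-1,34,19)
river: ρ → (19,4,-16)
river: ρ → (-16,28,7)
river: ρ → (7,28,-16)
closes: descent 1, river 6
min |a| on river = 1

1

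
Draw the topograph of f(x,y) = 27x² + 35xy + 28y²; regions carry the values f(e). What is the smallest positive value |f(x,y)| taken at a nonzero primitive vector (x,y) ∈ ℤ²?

translate: b→-19 (≡35 mod 54), so (27,35,28)→(27,-19,20)
flip: (27,-19,20)→(20,19,27)
reduced (well bottom): (20,19,27) with a≤c, −a<b≤a
well minimum = a = 20

20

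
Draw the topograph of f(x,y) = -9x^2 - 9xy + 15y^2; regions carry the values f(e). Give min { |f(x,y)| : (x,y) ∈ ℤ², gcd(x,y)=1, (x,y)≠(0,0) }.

descent: ρ → (15,9,-9)  [lands on river]
river: ρ → (-9,9,15)
river: ρ → (15,21,-3)
river: ρ → (-3,21,15)
closes: descent 1, river 4
min |a| on river = 3

3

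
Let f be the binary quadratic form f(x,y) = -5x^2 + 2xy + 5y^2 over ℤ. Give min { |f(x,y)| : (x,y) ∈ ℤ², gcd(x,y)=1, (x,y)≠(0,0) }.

river: ρ → (5,8,-2)
river: ρ → (-2,8,5)
river: ρ → (5,2,-5)
river: ρ → (-5,8,2)
river: ρ → (2,8,-5)
river: ρ → (-5,2,5)
closes: descent 0, river 6
min |a| on river = 2

2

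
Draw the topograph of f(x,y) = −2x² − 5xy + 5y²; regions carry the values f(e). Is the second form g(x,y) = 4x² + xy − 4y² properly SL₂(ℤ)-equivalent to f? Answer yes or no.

D₁ = 65, D₂ = 65
river cycle of f (length 6): (5, 5, -2), (-2, 7, 2), (2, 5, -5), (-5, 5, 2), (2, 7, -2), (-2, 5, 5)
river cycle of g (length 6): (-4, 7, 1), (1, 7, -4), (-4, 1, 4), (4, 7, -1), (-1, 7, 4), (4, 1, -4)
cycles differ ⇒ inequivalent

no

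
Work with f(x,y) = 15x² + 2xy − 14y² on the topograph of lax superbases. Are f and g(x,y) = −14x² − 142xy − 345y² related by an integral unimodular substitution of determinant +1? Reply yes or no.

D₁ = 844, D₂ = 844
river cycle of f (length 26): (-14, 26, 3), (3, 28, -5), (-5, 22, 18), (18, 14, -9), (-9, 22, 10), (10, 18, -13), (-13, 8, 15), (15, 22, -6), (-6, 26, 7), (7, 16, -21), … (16 more)
river cycle of g (length 26): (-14, 26, 3), (3, 28, -5), (-5, 22, 18), (18, 14, -9), (-9, 22, 10), (10, 18, -13), (-13, 8, 15), (15, 22, -6), (-6, 26, 7), (7, 16, -21), … (16 more)
cycles coincide ⇒ equivalent

yes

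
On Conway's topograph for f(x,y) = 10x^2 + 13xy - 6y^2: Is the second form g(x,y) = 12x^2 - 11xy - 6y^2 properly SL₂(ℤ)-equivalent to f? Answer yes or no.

D₁ = 409, D₂ = 409
river cycle of f (length 54): (-6, 11, 12), (12, 13, -5), (-5, 17, 6), (6, 19, -2), (-2, 17, 15), (15, 13, -4), (-4, 19, 3), (3, 17, -10), (-10, 3, 10), (10, 17, -3), … (44 more)
river cycle of g (length 54): (-6, 11, 12), (12, 13, -5), (-5, 17, 6), (6, 19, -2), (-2, 17, 15), (15, 13, -4), (-4, 19, 3), (3, 17, -10), (-10, 3, 10), (10, 17, -3), … (44 more)
cycles coincide ⇒ equivalent

yes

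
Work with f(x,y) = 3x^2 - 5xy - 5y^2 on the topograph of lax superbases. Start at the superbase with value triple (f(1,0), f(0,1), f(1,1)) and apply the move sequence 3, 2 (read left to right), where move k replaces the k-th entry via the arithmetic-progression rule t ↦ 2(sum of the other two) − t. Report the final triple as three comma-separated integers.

start (3,-5,-7) = (f(1,0),f(0,1),f(1,1))
replace slot 3: 2·(3+(-5)) − (-7) = 3 → (3,-5,3)
replace slot 2: 2·(3+3) − (-5) = 17 → (3,17,3)

3,17,3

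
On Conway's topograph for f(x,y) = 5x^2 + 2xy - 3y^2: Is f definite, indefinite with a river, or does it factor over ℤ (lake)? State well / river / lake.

D = b²−4ac = 2² − 4·5·(-3) = 64
D = 8² is a perfect square ⇒ form factors over ℤ ⇒ lakes

lake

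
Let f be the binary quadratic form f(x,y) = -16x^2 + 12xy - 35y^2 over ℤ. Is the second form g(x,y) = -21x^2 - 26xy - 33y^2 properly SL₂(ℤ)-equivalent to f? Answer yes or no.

D₁ = -2096, D₂ = -2096
f is negative-definite; reduce −f:
−f: reduced (well bottom): (16,-12,35) with a≤c, −a<b≤a
flip sign back: reduced form of f is (-16,12,-35)
g is negative-definite; reduce −g:
−g: translate: b→-16 (≡26 mod 42), so (21,26,33)→(21,-16,28)
−g: reduced (well bottom): (21,-16,28) with a≤c, −a<b≤a
flip sign back: reduced form of g is (-21,16,-28)
reduced forms (-16, 12, -35) vs (-21, 16, -28) ⇒ inequivalent

no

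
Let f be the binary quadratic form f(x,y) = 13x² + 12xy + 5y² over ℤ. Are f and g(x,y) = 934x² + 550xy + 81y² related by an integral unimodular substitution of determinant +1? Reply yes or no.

D₁ = -116, D₂ = -116
f: flip: (13,12,5)→(5,-12,13)
f: translate: b→-2 (≡-12 mod 10), so (5,-12,13)→(5,-2,6)
f: reduced (well bottom): (5,-2,6) with a≤c, −a<b≤a
g: flip: (934,550,81)→(81,-550,934)
g: translate: b→-64 (≡-550 mod 162), so (81,-550,934)→(81,-64,13)
g: flip: (81,-64,13)→(13,64,81)
g: translate: b→12 (≡64 mod 26), so (13,64,81)→(13,12,5)
g: flip: (13,12,5)→(5,-12,13)
g: translate: b→-2 (≡-12 mod 10), so (5,-12,13)→(5,-2,6)
g: reduced (well bottom): (5,-2,6) with a≤c, −a<b≤a
reduced forms (5, -2, 6) vs (5, -2, 6) ⇒ equivalent

yes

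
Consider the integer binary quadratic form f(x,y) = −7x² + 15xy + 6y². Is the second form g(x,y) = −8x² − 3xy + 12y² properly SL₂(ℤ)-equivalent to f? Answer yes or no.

D₁ = 393, D₂ = 393
river cycle of f (length 16): (6, 9, -13), (-13, 17, 2), (2, 19, -4), (-4, 13, 14), (14, 15, -3), (-3, 15, 14), (14, 13, -4), (-4, 19, 2), (2, 17, -13), (-13, 9, 6), … (6 more)
river cycle of g (length 16): (-8, 13, 7), (7, 15, -6), (-6, 9, 13), (13, 17, -2), (-2, 19, 4), (4, 13, -14), (-14, 15, 3), (3, 15, -14), (-14, 13, 4), (4, 19, -2), … (6 more)
cycles differ ⇒ inequivalent

no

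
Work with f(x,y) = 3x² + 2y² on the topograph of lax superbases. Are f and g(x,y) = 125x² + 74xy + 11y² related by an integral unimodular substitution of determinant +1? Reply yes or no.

D₁ = -24, D₂ = -24
f: flip: (3,0,2)→(2,0,3)
f: reduced (well bottom): (2,0,3) with a≤c, −a<b≤a
g: flip: (125,74,11)→(11,-74,125)
g: translate: b→-8 (≡-74 mod 22), so (11,-74,125)→(11,-8,2)
g: flip: (11,-8,2)→(2,8,11)
g: translate: b→0 (≡8 mod 4), so (2,8,11)→(2,0,3)
g: reduced (well bottom): (2,0,3) with a≤c, −a<b≤a
reduced forms (2, 0, 3) vs (2, 0, 3) ⇒ equivalent

yes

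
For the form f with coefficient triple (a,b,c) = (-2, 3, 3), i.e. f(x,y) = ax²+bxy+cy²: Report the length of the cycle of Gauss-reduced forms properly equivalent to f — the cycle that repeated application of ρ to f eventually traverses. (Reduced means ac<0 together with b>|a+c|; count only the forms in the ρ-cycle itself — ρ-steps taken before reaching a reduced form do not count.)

D = 33, ⌊√D⌋ = 5
river: ρ → (3,3,-2)
river: ρ → (-2,5,1)
river: ρ → (1,5,-2)
river: ρ → (-2,3,3)
ρ-cycle length = 4 (tail of 0 descent steps not counted)

4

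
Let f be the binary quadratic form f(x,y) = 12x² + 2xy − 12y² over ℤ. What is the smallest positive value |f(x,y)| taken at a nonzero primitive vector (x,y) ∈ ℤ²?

river: ρ → (-12,22,2)
river: ρ → (2,22,-12)
river: ρ → (-12,2,12)
river: ρ → (12,22,-2)
river: ρ → (-2,22,12)
river: ρ → (12,2,-12)
closes: descent 0, river 6
min |a| on river = 2

2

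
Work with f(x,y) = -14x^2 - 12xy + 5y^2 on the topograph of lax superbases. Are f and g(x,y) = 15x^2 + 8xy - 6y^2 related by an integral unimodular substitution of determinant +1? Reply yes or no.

D₁ = 424, D₂ = 424
river cycle of f (length 14): (5, 12, -14), (-14, 16, 3), (3, 20, -2), (-2, 20, 3), (3, 16, -14), (-14, 12, 5), (5, 18, -5), (-5, 12, 14), (14, 16, -3), (-3, 20, 2), … (4 more)
river cycle of g (length 18): (-6, 16, 7), (7, 12, -10), (-10, 8, 9), (9, 10, -9), (-9, 8, 10), (10, 12, -7), (-7, 16, 6), (6, 20, -1), (-1, 20, 6), (6, 16, -7), … (8 more)
cycles differ ⇒ inequivalent

no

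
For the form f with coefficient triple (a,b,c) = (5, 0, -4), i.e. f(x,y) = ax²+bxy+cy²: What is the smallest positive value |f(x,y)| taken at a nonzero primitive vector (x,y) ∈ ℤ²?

descent: ρ → (-4,8,1)  [lands on river]
river: ρ → (1,8,-4)
closes: descent 1, river 2
min |a| on river = 1

1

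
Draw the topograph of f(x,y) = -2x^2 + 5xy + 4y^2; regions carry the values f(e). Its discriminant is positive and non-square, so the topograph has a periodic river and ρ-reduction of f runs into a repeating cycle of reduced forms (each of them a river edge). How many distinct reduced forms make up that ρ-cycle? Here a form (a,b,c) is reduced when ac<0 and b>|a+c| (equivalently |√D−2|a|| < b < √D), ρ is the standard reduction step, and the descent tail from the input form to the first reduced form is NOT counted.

D = 57, ⌊√D⌋ = 7
river: ρ → (4,3,-3)
river: ρ → (-3,3,4)
river: ρ → (4,5,-2)
river: ρ → (-2,7,1)
river: ρ → (1,7,-2)
river: ρ → (-2,5,4)
ρ-cycle length = 6 (tail of 0 descent steps not counted)

6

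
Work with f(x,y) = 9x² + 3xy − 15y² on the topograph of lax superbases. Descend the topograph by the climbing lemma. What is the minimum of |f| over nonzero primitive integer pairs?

descent: ρ → (-15,-3,9)
descent: ρ → (9,21,-3)  [lands on river]
river: ρ → (-3,21,9)
river: ρ → (9,15,-9)
river: ρ → (-9,21,3)
river: ρ → (3,21,-9)
river: ρ → (-9,15,9)
closes: descent 2, river 6
min |a| on river = 3

3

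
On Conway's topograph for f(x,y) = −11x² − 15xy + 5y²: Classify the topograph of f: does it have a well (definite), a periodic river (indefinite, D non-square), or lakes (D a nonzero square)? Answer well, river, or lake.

D = b²−4ac = (-15)² − 4·(-11)·5 = 445
D > 0 non-square ⇒ indefinite ⇒ periodic river

river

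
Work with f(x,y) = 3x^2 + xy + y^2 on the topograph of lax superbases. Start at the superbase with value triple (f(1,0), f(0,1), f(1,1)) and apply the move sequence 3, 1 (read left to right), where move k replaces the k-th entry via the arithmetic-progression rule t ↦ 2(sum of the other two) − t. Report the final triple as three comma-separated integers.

start (3,1,5) = (f(1,0),f(0,1),f(1,1))
replace slot 3: 2·(3+1) − 5 = 3 → (3,1,3)
replace slot 1: 2·(1+3) − 3 = 5 → (5,1,3)

5,1,3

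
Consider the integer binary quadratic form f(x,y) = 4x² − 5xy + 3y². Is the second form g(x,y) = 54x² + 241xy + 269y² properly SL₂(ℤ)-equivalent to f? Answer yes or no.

D₁ = -23, D₂ = -23
f: translate: b→3 (≡-5 mod 8), so (4,-5,3)→(4,3,2)
f: flip: (4,3,2)→(2,-3,4)
f: translate: b→1 (≡-3 mod 4), so (2,-3,4)→(2,1,3)
f: reduced (well bottom): (2,1,3) with a≤c, −a<b≤a
g: translate: b→25 (≡241 mod 108), so (54,241,269)→(54,25,3)
g: flip: (54,25,3)→(3,-25,54)
g: translate: b→-1 (≡-25 mod 6), so (3,-25,54)→(3,-1,2)
g: flip: (3,-1,2)→(2,1,3)
g: reduced (well bottom): (2,1,3) with a≤c, −a<b≤a
reduced forms (2, 1, 3) vs (2, 1, 3) ⇒ equivalent

yes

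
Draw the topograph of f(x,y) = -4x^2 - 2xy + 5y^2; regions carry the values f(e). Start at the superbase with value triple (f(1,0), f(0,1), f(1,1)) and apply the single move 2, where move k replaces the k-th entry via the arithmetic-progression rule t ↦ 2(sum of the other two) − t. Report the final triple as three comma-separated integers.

start (-4,5,-1) = (f(1,0),f(0,1),f(1,1))
replace slot 2: 2·((-4)+(-1)) − 5 = -15 → (-4,-15,-1)

-4,-15,-1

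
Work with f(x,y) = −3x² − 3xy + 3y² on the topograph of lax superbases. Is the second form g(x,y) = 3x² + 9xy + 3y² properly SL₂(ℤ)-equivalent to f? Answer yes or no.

D₁ = 45, D₂ = 45
river cycle of f (length 2): (3, 3, -3), (-3, 3, 3)
river cycle of g (length 2): (3, 3, -3), (-3, 3, 3)
cycles coincide ⇒ equivalent

yes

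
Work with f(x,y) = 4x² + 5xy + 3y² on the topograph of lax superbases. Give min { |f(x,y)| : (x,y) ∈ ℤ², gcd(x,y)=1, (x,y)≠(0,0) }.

translate: b→-3 (≡5 mod 8), so (4,5,3)→(4,-3,2)
flip: (4,-3,2)→(2,3,4)
translate: b→-1 (≡3 mod 4), so (2,3,4)→(2,-1,3)
reduced (well bottom): (2,-1,3) with a≤c, −a<b≤a
well minimum = a = 2

2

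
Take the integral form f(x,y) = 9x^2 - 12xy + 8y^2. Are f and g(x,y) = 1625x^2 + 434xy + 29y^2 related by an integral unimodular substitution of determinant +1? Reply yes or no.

D₁ = -144, D₂ = -144
f: translate: b→6 (≡-12 mod 18), so (9,-12,8)→(9,6,5)
f: flip: (9,6,5)→(5,-6,9)
f: translate: b→4 (≡-6 mod 10), so (5,-6,9)→(5,4,8)
f: reduced (well bottom): (5,4,8) with a≤c, −a<b≤a
g: flip: (1625,434,29)→(29,-434,1625)
g: translate: b→-28 (≡-434 mod 58), so (29,-434,1625)→(29,-28,8)
g: flip: (29,-28,8)→(8,28,29)
g: translate: b→-4 (≡28 mod 16), so (8,28,29)→(8,-4,5)
g: flip: (8,-4,5)→(5,4,8)
g: reduced (well bottom): (5,4,8) with a≤c, −a<b≤a
reduced forms (5, 4, 8) vs (5, 4, 8) ⇒ equivalent

yes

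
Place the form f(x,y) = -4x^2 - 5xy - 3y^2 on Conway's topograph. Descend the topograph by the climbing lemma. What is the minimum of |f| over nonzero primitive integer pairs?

translate: b→-3 (≡5 mod 8), so (4,5,3)→(4,-3,2)
flip: (4,-3,2)→(2,3,4)
translate: b→-1 (≡3 mod 4), so (2,3,4)→(2,-1,3)
reduced (well bottom): (2,-1,3) with a≤c, −a<b≤a
well minimum |f| = |-2| = 2 (negative-definite)

2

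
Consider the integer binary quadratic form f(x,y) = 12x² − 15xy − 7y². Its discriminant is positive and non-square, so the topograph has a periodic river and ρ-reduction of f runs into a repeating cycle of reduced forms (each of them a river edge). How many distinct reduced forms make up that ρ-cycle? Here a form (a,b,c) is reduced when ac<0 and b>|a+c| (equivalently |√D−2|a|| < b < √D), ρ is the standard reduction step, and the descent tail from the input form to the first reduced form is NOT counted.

D = 561, ⌊√D⌋ = 23
descent: ρ → (-7,15,12)  [lands on river]
river: ρ → (12,9,-10)
river: ρ → (-10,11,11)
river: ρ → (11,11,-10)
river: ρ → (-10,9,12)
river: ρ → (12,15,-7)
river: ρ → (-7,13,14)
river: ρ → (14,15,-6)
river: ρ → (-6,21,5)
river: ρ → (5,19,-10)
river: ρ → (-10,21,3)
river: ρ → (3,21,-10)
river: ρ → (-10,19,5)
river: ρ → (5,21,-6)
river: ρ → (-6,15,14)
river: ρ → (14,13,-7)
ρ-cycle length = 16 (tail of 1 descent step not counted)

16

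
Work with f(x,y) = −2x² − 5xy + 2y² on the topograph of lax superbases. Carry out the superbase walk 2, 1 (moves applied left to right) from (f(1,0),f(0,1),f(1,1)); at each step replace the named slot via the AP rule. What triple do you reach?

start (-2,2,-5) = (f(1,0),f(0,1),f(1,1))
replace slot 2: 2·((-2)+(-5)) − 2 = -16 → (-2,-16,-5)
replace slot 1: 2·((-16)+(-5)) − (-2) = -40 → (-40,-16,-5)

-40,-16,-5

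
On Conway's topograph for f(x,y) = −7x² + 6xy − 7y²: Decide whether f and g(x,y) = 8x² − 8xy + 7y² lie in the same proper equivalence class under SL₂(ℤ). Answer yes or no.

D₁ = -160, D₂ = -160
f is negative-definite; reduce −f:
−f: flip: (7,-6,7)→(7,6,7)
−f: reduced (well bottom): (7,6,7) with a≤c, −a<b≤a
flip sign back: reduced form of f is (-7,-6,-7)
g: translate: b→8 (≡-8 mod 16), so (8,-8,7)→(8,8,7)
g: flip: (8,8,7)→(7,-8,8)
g: translate: b→6 (≡-8 mod 14), so (7,-8,8)→(7,6,7)
g: reduced (well bottom): (7,6,7) with a≤c, −a<b≤a
reduced forms (-7, -6, -7) vs (7, 6, 7) ⇒ inequivalent

no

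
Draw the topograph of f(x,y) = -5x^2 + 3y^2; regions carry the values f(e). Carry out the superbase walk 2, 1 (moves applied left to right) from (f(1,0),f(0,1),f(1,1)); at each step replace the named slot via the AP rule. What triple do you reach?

start (-5,3,-2) = (f(1,0),f(0,1),f(1,1))
replace slot 2: 2·((-5)+(-2)) − 3 = -17 → (-5,-17,-2)
replace slot 1: 2·((-17)+(-2)) − (-5) = -33 → (-33,-17,-2)

-33,-17,-2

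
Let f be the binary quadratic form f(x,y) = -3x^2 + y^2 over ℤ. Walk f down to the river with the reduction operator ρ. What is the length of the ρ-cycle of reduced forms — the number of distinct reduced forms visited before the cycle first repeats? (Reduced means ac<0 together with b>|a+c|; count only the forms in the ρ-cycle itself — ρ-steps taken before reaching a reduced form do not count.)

D = 12, ⌊√D⌋ = 3
descent: ρ → (1,2,-2)  [lands on river]
river: ρ → (-2,2,1)
ρ-cycle length = 2 (tail of 1 descent step not counted)

2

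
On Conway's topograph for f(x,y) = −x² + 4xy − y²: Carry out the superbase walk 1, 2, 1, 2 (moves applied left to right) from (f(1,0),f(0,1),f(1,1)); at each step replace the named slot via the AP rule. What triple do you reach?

start (-1,-1,2) = (f(1,0),f(0,1),f(1,1))
replace slot 1: 2·((-1)+2) − (-1) = 3 → (3,-1,2)
replace slot 2: 2·(3+2) − (-1) = 11 → (3,11,2)
replace slot 1: 2·(11+2) − 3 = 23 → (23,11,2)
replace slot 2: 2·(23+2) − 11 = 39 → (23,39,2)

23,39,2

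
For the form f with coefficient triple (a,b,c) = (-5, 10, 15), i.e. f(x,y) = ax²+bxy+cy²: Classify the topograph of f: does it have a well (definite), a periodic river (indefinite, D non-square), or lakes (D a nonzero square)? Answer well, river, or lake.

D = b²−4ac = 10² − 4·(-5)·15 = 400
D = 20² is a perfect square ⇒ form factors over ℤ ⇒ lakes

lake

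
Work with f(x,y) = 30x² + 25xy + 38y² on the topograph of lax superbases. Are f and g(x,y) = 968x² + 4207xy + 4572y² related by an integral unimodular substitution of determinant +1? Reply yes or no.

D₁ = -3935, D₂ = -3935
f: reduced (well bottom): (30,25,38) with a≤c, −a<b≤a
g: translate: b→335 (≡4207 mod 1936), so (968,4207,4572)→(968,335,30)
g: flip: (968,335,30)→(30,-335,968)
g: translate: b→25 (≡-335 mod 60), so (30,-335,968)→(30,25,38)
g: reduced (well bottom): (30,25,38) with a≤c, −a<b≤a
reduced forms (30, 25, 38) vs (30, 25, 38) ⇒ equivalent

yes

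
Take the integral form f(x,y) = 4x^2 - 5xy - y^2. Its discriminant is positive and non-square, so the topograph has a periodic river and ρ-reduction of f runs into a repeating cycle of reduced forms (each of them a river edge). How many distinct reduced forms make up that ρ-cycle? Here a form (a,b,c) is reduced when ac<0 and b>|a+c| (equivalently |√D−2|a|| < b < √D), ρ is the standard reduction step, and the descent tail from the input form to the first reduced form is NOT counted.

D = 41, ⌊√D⌋ = 6
descent: ρ → (-1,5,4)  [lands on river]
river: ρ → (4,3,-2)
river: ρ → (-2,5,2)
river: ρ → (2,3,-4)
river: ρ → (-4,5,1)
river: ρ → (1,5,-4)
river: ρ → (-4,3,2)
river: ρ → (2,5,-2)
river: ρ → (-2,3,4)
river: ρ → (4,5,-1)
ρ-cycle length = 10 (tail of 1 descent step not counted)

10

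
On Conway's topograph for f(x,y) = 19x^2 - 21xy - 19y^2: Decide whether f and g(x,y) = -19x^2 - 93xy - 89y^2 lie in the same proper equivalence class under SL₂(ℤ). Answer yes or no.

D₁ = 1885, D₂ = 1885
river cycle of f (length 10): (-19, 21, 19), (19, 17, -21), (-21, 25, 15), (15, 35, -11), (-11, 31, 21), (21, 11, -21), (-21, 31, 11), (11, 35, -15), (-15, 25, 21), (21, 17, -19)
river cycle of g (length 10): (-15, 25, 21), (21, 17, -19), (-19, 21, 19), (19, 17, -21), (-21, 25, 15), (15, 35, -11), (-11, 31, 21), (21, 11, -21), (-21, 31, 11), (11, 35, -15)
cycles coincide ⇒ equivalent

yes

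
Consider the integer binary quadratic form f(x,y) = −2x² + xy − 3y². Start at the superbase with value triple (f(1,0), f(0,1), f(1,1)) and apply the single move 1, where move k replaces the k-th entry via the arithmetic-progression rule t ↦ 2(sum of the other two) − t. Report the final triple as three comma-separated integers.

start (-2,-3,-4) = (f(1,0),f(0,1),f(1,1))
replace slot 1: 2·((-3)+(-4)) − (-2) = -12 → (-12,-3,-4)

-12,-3,-4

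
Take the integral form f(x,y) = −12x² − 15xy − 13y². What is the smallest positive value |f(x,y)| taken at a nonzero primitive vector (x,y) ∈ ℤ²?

translate: b→-9 (≡15 mod 24), so (12,15,13)→(12,-9,10)
flip: (12,-9,10)→(10,9,12)
reduced (well bottom): (10,9,12) with a≤c, −a<b≤a
well minimum |f| = |-10| = 10 (negative-definite)

10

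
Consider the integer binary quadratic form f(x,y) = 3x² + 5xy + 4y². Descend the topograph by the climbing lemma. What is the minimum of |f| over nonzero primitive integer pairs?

translate: b→-1 (≡5 mod 6), so (3,5,4)→(3,-1,2)
flip: (3,-1,2)→(2,1,3)
reduced (well bottom): (2,1,3) with a≤c, −a<b≤a
well minimum = a = 2

2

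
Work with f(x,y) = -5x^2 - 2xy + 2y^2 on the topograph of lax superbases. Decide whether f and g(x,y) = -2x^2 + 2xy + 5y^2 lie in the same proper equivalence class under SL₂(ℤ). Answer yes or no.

D₁ = 44, D₂ = 44
river cycle of f (length 2): (2, 6, -1), (-1, 6, 2)
river cycle of g (length 2): (-2, 6, 1), (1, 6, -2)
cycles differ ⇒ inequivalent

no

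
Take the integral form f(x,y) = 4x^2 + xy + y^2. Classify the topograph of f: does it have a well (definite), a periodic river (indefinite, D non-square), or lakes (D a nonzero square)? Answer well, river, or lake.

D = b²−4ac = 1² − 4·4·1 = -15
D < 0 ⇒ definite ⇒ every region one sign ⇒ single well

well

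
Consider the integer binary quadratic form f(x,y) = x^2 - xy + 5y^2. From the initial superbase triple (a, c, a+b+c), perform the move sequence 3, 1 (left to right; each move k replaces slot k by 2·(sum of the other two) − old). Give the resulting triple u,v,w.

start (1,5,5) = (f(1,0),f(0,1),f(1,1))
replace slot 3: 2·(1+5) − 5 = 7 → (1,5,7)
replace slot 1: 2·(5+7) − 1 = 23 → (23,5,7)

23,5,7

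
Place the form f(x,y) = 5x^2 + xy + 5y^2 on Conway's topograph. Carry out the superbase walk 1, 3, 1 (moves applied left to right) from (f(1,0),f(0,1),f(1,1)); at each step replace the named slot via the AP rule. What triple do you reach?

start (5,5,11) = (f(1,0),f(0,1),f(1,1))
replace slot 1: 2·(5+11) − 5 = 27 → (27,5,11)
replace slot 3: 2·(27+5) − 11 = 53 → (27,5,53)
replace slot 1: 2·(5+53) − 27 = 89 → (89,5,53)

89,5,53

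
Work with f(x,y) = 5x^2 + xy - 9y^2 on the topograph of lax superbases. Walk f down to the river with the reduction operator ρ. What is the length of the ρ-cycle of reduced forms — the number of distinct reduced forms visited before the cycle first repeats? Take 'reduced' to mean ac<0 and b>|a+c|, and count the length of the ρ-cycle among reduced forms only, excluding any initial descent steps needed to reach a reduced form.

D = 181, ⌊√D⌋ = 13
descent: ρ → (-9,-1,5)
descent: ρ → (5,11,-3)  [lands on river]
river: ρ → (-3,13,1)
river: ρ → (1,13,-3)
river: ρ → (-3,11,5)
river: ρ → (5,9,-5)
river: ρ → (-5,11,3)
river: ρ → (3,13,-1)
river: ρ → (-1,13,3)
river: ρ → (3,11,-5)
river: ρ → (-5,9,5)
ρ-cycle length = 10 (tail of 2 descent steps not counted)

10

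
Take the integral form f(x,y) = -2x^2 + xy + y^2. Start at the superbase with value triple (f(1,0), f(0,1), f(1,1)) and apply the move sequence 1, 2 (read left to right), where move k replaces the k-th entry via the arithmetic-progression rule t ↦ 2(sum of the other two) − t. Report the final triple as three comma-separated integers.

start (-2,1,0) = (f(1,0),f(0,1),f(1,1))
replace slot 1: 2·(1+0) − (-2) = 4 → (4,1,0)
replace slot 2: 2·(4+0) − 1 = 7 → (4,7,0)

4,7,0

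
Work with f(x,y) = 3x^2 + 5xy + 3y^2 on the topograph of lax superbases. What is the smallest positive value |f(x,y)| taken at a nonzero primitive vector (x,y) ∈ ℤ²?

translate: b→-1 (≡5 mod 6), so (3,5,3)→(3,-1,1)
flip: (3,-1,1)→(1,1,3)
reduced (well bottom): (1,1,3) with a≤c, −a<b≤a
well minimum = a = 1

1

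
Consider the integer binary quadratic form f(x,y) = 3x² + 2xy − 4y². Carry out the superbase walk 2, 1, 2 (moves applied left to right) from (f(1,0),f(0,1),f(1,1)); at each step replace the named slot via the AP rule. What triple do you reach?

start (3,-4,1) = (f(1,0),f(0,1),f(1,1))
replace slot 2: 2·(3+1) − (-4) = 12 → (3,12,1)
replace slot 1: 2·(12+1) − 3 = 23 → (23,12,1)
replace slot 2: 2·(23+1) − 12 = 36 → (23,36,1)

23,36,1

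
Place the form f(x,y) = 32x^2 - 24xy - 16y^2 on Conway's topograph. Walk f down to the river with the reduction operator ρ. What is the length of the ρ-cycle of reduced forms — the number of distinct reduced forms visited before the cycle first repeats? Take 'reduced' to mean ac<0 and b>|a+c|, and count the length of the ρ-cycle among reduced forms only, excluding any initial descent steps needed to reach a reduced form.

D = 2624, ⌊√D⌋ = 51
descent: ρ → (-16,24,32)  [lands on river]
river: ρ → (32,40,-8)
river: ρ → (-8,40,32)
river: ρ → (32,24,-16)
river: ρ → (-16,40,16)
river: ρ → (16,24,-32)
river: ρ → (-32,40,8)
river: ρ → (8,40,-32)
river: ρ → (-32,24,16)
river: ρ → (16,40,-16)
ρ-cycle length = 10 (tail of 1 descent step not counted)

10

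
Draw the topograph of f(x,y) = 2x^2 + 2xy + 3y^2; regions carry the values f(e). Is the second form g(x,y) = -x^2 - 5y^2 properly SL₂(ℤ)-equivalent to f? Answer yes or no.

D₁ = -20, D₂ = -20
f: reduced (well bottom): (2,2,3) with a≤c, −a<b≤a
g is negative-definite; reduce −g:
−g: reduced (well bottom): (1,0,5) with a≤c, −a<b≤a
flip sign back: reduced form of g is (-1,0,-5)
reduced forms (2, 2, 3) vs (-1, 0, -5) ⇒ inequivalent

no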